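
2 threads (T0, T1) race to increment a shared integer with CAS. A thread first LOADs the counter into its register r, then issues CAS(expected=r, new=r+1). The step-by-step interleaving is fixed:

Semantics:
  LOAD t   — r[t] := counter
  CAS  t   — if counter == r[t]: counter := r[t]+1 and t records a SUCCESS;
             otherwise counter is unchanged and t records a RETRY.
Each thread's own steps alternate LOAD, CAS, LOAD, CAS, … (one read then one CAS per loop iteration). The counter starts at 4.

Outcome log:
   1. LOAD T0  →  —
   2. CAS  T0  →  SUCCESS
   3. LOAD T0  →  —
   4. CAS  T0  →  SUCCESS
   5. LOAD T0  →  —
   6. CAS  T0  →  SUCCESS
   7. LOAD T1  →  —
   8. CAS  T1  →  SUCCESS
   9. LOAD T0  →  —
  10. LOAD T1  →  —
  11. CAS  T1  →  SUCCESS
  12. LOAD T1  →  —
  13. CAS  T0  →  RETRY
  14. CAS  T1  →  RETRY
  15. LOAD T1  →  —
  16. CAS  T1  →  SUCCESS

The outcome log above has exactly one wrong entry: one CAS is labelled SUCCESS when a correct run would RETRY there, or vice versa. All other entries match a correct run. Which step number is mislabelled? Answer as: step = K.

Reference trace:
#1 T0 reads 4
#2 T0 CAS(4→5) writes; counter now 5
#3 T0 reads 5
#4 T0 CAS(5→6) writes; counter now 6
#5 T0 reads 6
#6 T0 CAS(6→7) writes; counter now 7
#7 T1 reads 7
#8 T1 CAS(7→8) writes; counter now 8
#9 T0 reads 8
#10 T1 reads 8
#11 T1 CAS(8→9) writes; counter now 9
#12 T1 reads 9
#13 T0 CAS(8→9) fails; counter now 9
#14 T1 CAS(9→10) writes; counter now 10
#15 T1 reads 10
#16 T1 CAS(10→11) writes; counter now 11
Log disagrees first at step 14.

step = 14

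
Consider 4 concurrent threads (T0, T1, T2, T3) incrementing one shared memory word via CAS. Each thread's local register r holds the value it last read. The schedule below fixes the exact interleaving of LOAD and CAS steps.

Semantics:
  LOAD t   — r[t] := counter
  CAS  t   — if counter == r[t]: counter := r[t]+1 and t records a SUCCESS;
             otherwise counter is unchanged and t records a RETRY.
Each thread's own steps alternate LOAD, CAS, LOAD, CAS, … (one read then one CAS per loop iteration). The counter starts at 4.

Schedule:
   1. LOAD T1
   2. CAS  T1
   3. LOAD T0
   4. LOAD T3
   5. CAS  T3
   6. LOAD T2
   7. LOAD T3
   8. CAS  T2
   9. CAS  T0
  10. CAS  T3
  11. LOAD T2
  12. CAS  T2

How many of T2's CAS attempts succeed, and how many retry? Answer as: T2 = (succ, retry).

T2 = (2, 0)

T1 LOAD — after: cnt=4, r=4 — load
T1 CAS — after: cnt=5, r=4 — ok
T0 LOAD — after: cnt=5, r=5 — load
T3 LOAD — after: cnt=5, r=5 — load
T3 CAS — after: cnt=6, r=5 — ok
T2 LOAD — after: cnt=6, r=6 — load
T3 LOAD — after: cnt=6, r=6 — load
T2 CAS — after: cnt=7, r=6 — ok
T0 CAS — after: cnt=7, r=5 — retry
T3 CAS — after: cnt=7, r=6 — retry
T2 LOAD — after: cnt=7, r=7 — load
T2 CAS — after: cnt=8, r=7 — ok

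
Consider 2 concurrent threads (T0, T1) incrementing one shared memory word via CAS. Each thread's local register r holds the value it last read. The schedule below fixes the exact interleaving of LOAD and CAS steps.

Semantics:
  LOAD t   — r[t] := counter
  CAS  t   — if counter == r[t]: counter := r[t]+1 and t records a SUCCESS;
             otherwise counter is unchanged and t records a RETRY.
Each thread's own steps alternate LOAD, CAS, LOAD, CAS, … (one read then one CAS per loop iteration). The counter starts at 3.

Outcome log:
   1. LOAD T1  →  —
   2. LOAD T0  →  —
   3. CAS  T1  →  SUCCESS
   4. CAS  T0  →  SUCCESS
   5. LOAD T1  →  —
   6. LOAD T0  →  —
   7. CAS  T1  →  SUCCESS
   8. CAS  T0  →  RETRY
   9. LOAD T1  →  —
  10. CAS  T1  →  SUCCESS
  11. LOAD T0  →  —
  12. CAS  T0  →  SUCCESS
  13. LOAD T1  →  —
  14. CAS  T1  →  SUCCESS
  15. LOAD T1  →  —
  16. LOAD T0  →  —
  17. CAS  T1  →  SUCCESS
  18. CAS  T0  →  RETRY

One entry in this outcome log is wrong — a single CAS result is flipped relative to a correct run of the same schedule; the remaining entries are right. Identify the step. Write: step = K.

step = 4

Reference trace:
1. LOAD T1 → mem=3 r[T1]=3 [LOAD]
2. LOAD T0 → mem=3 r[T0]=3 [LOAD]
3. CAS T1 → mem=4 r[T1]=3 [OK]
4. CAS T0 → mem=4 r[T0]=3 [RETRY]
5. LOAD T1 → mem=4 r[T1]=4 [LOAD]
6. LOAD T0 → mem=4 r[T0]=4 [LOAD]
7. CAS T1 → mem=5 r[T1]=4 [OK]
8. CAS T0 → mem=5 r[T0]=4 [RETRY]
9. LOAD T1 → mem=5 r[T1]=5 [LOAD]
10. CAS T1 → mem=6 r[T1]=5 [OK]
11. LOAD T0 → mem=6 r[T0]=6 [LOAD]
12. CAS T0 → mem=7 r[T0]=6 [OK]
13. LOAD T1 → mem=7 r[T1]=7 [LOAD]
14. CAS T1 → mem=8 r[T1]=7 [OK]
15. LOAD T1 → mem=8 r[T1]=8 [LOAD]
16. LOAD T0 → mem=8 r[T0]=8 [LOAD]
17. CAS T1 → mem=9 r[T1]=8 [OK]
18. CAS T0 → mem=9 r[T0]=8 [RETRY]
Log disagrees first at step 4.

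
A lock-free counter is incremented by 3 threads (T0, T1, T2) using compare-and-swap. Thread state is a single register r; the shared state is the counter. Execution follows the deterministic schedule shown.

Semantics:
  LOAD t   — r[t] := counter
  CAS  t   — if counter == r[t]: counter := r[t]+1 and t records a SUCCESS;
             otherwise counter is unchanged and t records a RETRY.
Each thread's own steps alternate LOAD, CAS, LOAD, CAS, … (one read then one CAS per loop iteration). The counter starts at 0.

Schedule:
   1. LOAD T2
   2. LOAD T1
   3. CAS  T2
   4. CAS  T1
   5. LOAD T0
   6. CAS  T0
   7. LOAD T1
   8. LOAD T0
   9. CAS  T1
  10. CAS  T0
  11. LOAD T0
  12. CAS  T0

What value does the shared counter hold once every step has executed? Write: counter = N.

T2 LOAD — after: cnt=0, r=0 — load
T1 LOAD — after: cnt=0, r=0 — load
T2 CAS — after: cnt=1, r=0 — ok
T1 CAS — after: cnt=1, r=0 — retry
T0 LOAD — after: cnt=1, r=1 — load
T0 CAS — after: cnt=2, r=1 — ok
T1 LOAD — after: cnt=2, r=2 — load
T0 LOAD — after: cnt=2, r=2 — load
T1 CAS — after: cnt=3, r=2 — ok
T0 CAS — after: cnt=3, r=2 — retry
T0 LOAD — after: cnt=3, r=3 — load
T0 CAS — after: cnt=4, r=3 — ok

counter = 4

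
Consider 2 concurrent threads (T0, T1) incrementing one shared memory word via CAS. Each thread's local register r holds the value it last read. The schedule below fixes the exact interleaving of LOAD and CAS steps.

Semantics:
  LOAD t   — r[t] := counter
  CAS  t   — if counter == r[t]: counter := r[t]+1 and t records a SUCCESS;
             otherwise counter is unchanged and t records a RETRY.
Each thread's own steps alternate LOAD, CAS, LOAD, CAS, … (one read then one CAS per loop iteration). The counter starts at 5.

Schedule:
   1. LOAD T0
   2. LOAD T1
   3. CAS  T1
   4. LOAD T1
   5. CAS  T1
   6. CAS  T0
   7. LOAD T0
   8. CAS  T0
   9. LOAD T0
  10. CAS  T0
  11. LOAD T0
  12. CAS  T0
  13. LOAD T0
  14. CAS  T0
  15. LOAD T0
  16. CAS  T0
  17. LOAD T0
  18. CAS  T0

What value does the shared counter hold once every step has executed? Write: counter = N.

counter = 13

[1] T0.load  rd  (counter 5, T0.r 5)
[2] T1.load  rd  (counter 5, T1.r 5)
[3] T1.cas  hit  (counter 6, T1.r 5)
[4] T1.load  rd  (counter 6, T1.r 6)
[5] T1.cas  hit  (counter 7, T1.r 6)
[6] T0.cas  miss  (counter 7, T0.r 5)
[7] T0.load  rd  (counter 7, T0.r 7)
[8] T0.cas  hit  (counter 8, T0.r 7)
[9] T0.load  rd  (counter 8, T0.r 8)
[10] T0.cas  hit  (counter 9, T0.r 8)
[11] T0.load  rd  (counter 9, T0.r 9)
[12] T0.cas  hit  (counter 10, T0.r 9)
[13] T0.load  rd  (counter 10, T0.r 10)
[14] T0.cas  hit  (counter 11, T0.r 10)
[15] T0.load  rd  (counter 11, T0.r 11)
[16] T0.cas  hit  (counter 12, T0.r 11)
[17] T0.load  rd  (counter 12, T0.r 12)
[18] T0.cas  hit  (counter 13, T0.r 12)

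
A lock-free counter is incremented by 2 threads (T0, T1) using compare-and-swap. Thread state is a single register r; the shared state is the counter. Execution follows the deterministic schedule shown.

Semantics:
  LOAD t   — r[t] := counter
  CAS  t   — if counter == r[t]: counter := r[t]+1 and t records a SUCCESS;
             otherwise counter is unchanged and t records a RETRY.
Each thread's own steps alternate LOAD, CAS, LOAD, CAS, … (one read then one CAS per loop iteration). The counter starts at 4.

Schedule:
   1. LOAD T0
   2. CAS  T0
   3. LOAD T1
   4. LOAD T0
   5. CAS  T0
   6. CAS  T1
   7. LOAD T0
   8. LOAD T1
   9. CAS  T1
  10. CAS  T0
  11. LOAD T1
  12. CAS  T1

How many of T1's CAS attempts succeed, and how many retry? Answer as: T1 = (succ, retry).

T1 = (2, 1)

#1 T0 reads 4
#2 T0 CAS(4→5) writes; counter now 5
#3 T1 reads 5
#4 T0 reads 5
#5 T0 CAS(5→6) writes; counter now 6
#6 T1 CAS(5→6) fails; counter now 6
#7 T0 reads 6
#8 T1 reads 6
#9 T1 CAS(6→7) writes; counter now 7
#10 T0 CAS(6→7) fails; counter now 7
#11 T1 reads 7
#12 T1 CAS(7→8) writes; counter now 8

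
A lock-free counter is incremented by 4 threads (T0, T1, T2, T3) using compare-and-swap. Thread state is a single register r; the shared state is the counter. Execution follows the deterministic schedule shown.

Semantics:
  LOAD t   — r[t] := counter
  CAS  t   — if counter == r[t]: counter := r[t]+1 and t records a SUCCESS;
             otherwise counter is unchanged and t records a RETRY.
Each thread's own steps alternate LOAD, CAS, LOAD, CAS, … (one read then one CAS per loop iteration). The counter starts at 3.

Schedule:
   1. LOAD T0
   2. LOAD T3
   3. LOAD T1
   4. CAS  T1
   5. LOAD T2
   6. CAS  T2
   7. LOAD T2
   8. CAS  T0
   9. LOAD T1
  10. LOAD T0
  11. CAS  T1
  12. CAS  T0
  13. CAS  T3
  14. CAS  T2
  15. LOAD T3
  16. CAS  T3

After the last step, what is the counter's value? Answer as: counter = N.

[1] T0.load  rd  (counter 3, T0.r 3)
[2] T3.load  rd  (counter 3, T3.r 3)
[3] T1.load  rd  (counter 3, T1.r 3)
[4] T1.cas  hit  (counter 4, T1.r 3)
[5] T2.load  rd  (counter 4, T2.r 4)
[6] T2.cas  hit  (counter 5, T2.r 4)
[7] T2.load  rd  (counter 5, T2.r 5)
[8] T0.cas  miss  (counter 5, T0.r 3)
[9] T1.load  rd  (counter 5, T1.r 5)
[10] T0.load  rd  (counter 5, T0.r 5)
[11] T1.cas  hit  (counter 6, T1.r 5)
[12] T0.cas  miss  (counter 6, T0.r 5)
[13] T3.cas  miss  (counter 6, T3.r 3)
[14] T2.cas  miss  (counter 6, T2.r 5)
[15] T3.load  rd  (counter 6, T3.r 6)
[16] T3.cas  hit  (counter 7, T3.r 6)

counter = 7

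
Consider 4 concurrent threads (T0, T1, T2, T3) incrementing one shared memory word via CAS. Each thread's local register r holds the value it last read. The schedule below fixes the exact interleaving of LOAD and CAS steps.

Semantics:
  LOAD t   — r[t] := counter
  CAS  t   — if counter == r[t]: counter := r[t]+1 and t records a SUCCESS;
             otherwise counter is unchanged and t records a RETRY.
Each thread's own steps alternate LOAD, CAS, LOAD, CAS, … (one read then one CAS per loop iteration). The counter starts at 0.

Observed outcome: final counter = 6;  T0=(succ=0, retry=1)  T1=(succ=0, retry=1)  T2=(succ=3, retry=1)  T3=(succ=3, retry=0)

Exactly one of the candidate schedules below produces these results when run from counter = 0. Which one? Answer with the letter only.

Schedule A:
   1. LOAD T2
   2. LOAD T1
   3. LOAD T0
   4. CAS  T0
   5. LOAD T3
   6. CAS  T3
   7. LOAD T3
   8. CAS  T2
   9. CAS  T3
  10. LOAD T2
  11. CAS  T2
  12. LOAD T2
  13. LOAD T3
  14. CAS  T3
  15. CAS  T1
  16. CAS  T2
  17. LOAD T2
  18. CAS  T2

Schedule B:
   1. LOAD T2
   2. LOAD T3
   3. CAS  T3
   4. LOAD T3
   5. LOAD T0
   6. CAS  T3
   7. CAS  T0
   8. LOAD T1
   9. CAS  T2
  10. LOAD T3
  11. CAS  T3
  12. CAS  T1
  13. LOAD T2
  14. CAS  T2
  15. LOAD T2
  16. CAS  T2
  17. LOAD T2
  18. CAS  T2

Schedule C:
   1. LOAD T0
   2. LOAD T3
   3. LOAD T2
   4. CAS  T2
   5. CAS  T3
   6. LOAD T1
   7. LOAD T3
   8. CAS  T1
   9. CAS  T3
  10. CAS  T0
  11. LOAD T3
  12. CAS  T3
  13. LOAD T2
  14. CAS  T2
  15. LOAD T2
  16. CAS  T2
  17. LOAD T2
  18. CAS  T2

Tracing schedule B:
[1] T2.load  rd  (counter 0, T2.r 0)
[2] T3.load  rd  (counter 0, T3.r 0)
[3] T3.cas  hit  (counter 1, T3.r 0)
[4] T3.load  rd  (counter 1, T3.r 1)
[5] T0.load  rd  (counter 1, T0.r 1)
[6] T3.cas  hit  (counter 2, T3.r 1)
[7] T0.cas  miss  (counter 2, T0.r 1)
[8] T1.load  rd  (counter 2, T1.r 2)
[9] T2.cas  miss  (counter 2, T2.r 0)
[10] T3.load  rd  (counter 2, T3.r 2)
[11] T3.cas  hit  (counter 3, T3.r 2)
[12] T1.cas  miss  (counter 3, T1.r 2)
[13] T2.load  rd  (counter 3, T2.r 3)
[14] T2.cas  hit  (counter 4, T2.r 3)
[15] T2.load  rd  (counter 4, T2.r 4)
[16] T2.cas  hit  (counter 5, T2.r 4)
[17] T2.load  rd  (counter 5, T2.r 5)
[18] T2.cas  hit  (counter 6, T2.r 5)

B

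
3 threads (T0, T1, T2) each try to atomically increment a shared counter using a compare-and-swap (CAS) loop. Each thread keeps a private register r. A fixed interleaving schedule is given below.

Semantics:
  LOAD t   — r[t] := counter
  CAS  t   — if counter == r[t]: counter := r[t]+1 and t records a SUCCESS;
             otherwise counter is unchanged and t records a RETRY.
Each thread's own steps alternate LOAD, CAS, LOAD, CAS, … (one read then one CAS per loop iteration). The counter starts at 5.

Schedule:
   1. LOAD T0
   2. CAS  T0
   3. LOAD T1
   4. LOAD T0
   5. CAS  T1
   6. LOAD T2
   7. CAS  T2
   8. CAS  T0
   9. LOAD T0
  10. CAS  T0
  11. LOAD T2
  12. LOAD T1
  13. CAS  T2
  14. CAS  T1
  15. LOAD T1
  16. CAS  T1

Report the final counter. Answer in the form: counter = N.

[1] T0.load  rd  (counter 5, T0.r 5)
[2] T0.cas  hit  (counter 6, T0.r 5)
[3] T1.load  rd  (counter 6, T1.r 6)
[4] T0.load  rd  (counter 6, T0.r 6)
[5] T1.cas  hit  (counter 7, T1.r 6)
[6] T2.load  rd  (counter 7, T2.r 7)
[7] T2.cas  hit  (counter 8, T2.r 7)
[8] T0.cas  miss  (counter 8, T0.r 6)
[9] T0.load  rd  (counter 8, T0.r 8)
[10] T0.cas  hit  (counter 9, T0.r 8)
[11] T2.load  rd  (counter 9, T2.r 9)
[12] T1.load  rd  (counter 9, T1.r 9)
[13] T2.cas  hit  (counter 10, T2.r 9)
[14] T1.cas  miss  (counter 10, T1.r 9)
[15] T1.load  rd  (counter 10, T1.r 10)
[16] T1.cas  hit  (counter 11, T1.r 10)

counter = 11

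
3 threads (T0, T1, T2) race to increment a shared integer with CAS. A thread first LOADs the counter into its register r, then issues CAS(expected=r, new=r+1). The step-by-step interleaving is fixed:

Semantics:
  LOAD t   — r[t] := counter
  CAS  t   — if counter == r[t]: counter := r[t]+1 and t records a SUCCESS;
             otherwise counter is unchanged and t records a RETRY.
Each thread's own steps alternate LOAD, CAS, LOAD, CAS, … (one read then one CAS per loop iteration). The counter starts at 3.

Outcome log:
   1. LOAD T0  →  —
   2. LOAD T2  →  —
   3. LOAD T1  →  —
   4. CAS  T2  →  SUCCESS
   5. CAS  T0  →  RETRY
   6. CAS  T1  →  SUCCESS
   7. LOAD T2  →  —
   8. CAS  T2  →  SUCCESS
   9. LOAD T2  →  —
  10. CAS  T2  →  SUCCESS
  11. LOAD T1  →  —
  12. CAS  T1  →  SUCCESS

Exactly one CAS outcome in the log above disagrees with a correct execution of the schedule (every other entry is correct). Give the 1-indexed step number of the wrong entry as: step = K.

Re-executing:
step 1: T0 LOAD ⇒ load; ctr=3 reg=3
step 2: T2 LOAD ⇒ load; ctr=3 reg=3
step 3: T1 LOAD ⇒ load; ctr=3 reg=3
step 4: T2 CAS ⇒ ok; ctr=4 reg=3
step 5: T0 CAS ⇒ retry; ctr=4 reg=3
step 6: T1 CAS ⇒ retry; ctr=4 reg=3
step 7: T2 LOAD ⇒ load; ctr=4 reg=4
step 8: T2 CAS ⇒ ok; ctr=5 reg=4
step 9: T2 LOAD ⇒ load; ctr=5 reg=5
step 10: T2 CAS ⇒ ok; ctr=6 reg=5
step 11: T1 LOAD ⇒ load; ctr=6 reg=6
step 12: T1 CAS ⇒ ok; ctr=7 reg=6
Flip is step 6.

step = 6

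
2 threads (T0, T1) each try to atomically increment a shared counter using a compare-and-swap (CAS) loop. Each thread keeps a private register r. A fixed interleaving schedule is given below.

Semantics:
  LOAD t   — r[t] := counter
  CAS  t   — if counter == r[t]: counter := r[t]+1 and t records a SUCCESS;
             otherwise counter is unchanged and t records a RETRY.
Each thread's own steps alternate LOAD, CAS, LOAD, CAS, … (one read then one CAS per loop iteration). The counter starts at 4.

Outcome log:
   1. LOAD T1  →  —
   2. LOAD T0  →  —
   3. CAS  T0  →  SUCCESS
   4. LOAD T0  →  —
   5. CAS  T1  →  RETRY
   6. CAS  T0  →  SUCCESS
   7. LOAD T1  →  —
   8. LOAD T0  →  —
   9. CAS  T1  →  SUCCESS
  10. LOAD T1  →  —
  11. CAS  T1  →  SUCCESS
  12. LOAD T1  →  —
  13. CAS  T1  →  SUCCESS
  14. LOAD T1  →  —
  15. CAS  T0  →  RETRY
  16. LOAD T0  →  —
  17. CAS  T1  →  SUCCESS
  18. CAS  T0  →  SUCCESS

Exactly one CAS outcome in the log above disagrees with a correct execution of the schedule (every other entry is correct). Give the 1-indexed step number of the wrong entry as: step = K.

Re-executing:
   1) LOAD T1:  M=4  r_T1=4
   2) LOAD T0:  M=4  r_T0=4
   3) CAS  T0:  M=5  r_T0=4 ✓
   4) LOAD T0:  M=5  r_T0=5
   5) CAS  T1:  M=5  r_T1=4 ✗
   6) CAS  T0:  M=6  r_T0=5 ✓
   7) LOAD T1:  M=6  r_T1=6
   8) LOAD T0:  M=6  r_T0=6
   9) CAS  T1:  M=7  r_T1=6 ✓
  10) LOAD T1:  M=7  r_T1=7
  11) CAS  T1:  M=8  r_T1=7 ✓
  12) LOAD T1:  M=8  r_T1=8
  13) CAS  T1:  M=9  r_T1=8 ✓
  14) LOAD T1:  M=9  r_T1=9
  15) CAS  T0:  M=9  r_T0=6 ✗
  16) LOAD T0:  M=9  r_T0=9
  17) CAS  T1:  M=10  r_T1=9 ✓
  18) CAS  T0:  M=10  r_T0=9 ✗
Log disagrees first at step 18.

step = 18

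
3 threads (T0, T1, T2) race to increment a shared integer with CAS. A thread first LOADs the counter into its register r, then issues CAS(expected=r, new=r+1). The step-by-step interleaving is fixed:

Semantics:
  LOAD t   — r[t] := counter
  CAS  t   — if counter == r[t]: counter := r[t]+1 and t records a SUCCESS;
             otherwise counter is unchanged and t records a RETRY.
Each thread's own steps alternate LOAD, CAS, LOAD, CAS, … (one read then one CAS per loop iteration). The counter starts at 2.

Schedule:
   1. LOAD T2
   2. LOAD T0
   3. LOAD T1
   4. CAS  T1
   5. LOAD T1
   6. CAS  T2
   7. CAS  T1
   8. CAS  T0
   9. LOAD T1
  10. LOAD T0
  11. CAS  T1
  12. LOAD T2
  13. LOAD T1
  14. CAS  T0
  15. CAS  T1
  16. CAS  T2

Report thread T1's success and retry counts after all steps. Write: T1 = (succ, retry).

T1 = (4, 0)

#1 T2 reads 2
#2 T0 reads 2
#3 T1 reads 2
#4 T1 CAS(2→3) writes; counter now 3
#5 T1 reads 3
#6 T2 CAS(2→3) fails; counter now 3
#7 T1 CAS(3→4) writes; counter now 4
#8 T0 CAS(2→3) fails; counter now 4
#9 T1 reads 4
#10 T0 reads 4
#11 T1 CAS(4→5) writes; counter now 5
#12 T2 reads 5
#13 T1 reads 5
#14 T0 CAS(4→5) fails; counter now 5
#15 T1 CAS(5→6) writes; counter now 6
#16 T2 CAS(5→6) fails; counter now 6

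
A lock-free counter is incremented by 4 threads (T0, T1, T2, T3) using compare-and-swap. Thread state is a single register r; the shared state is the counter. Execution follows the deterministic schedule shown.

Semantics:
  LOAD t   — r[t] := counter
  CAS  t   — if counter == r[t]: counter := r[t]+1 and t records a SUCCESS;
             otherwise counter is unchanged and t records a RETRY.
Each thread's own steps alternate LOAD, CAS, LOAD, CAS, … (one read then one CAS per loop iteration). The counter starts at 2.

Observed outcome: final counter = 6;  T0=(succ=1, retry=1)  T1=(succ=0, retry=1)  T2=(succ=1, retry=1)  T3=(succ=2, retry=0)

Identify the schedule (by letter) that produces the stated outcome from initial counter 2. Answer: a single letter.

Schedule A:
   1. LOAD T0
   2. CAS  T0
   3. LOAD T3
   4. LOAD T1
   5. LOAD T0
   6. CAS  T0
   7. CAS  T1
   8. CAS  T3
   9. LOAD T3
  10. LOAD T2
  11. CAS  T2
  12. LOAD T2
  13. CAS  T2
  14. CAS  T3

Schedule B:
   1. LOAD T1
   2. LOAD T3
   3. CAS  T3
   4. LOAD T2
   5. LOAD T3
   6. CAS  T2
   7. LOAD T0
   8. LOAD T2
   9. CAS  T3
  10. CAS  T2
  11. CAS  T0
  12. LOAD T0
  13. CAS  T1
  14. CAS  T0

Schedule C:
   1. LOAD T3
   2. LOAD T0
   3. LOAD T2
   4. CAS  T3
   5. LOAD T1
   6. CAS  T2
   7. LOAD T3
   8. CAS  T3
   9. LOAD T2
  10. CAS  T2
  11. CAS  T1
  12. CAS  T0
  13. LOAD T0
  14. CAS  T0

Tracing schedule C:
1. LOAD T3 → mem=2 r[T3]=2 [LOAD]
2. LOAD T0 → mem=2 r[T0]=2 [LOAD]
3. LOAD T2 → mem=2 r[T2]=2 [LOAD]
4. CAS T3 → mem=3 r[T3]=2 [OK]
5. LOAD T1 → mem=3 r[T1]=3 [LOAD]
6. CAS T2 → mem=3 r[T2]=2 [RETRY]
7. LOAD T3 → mem=3 r[T3]=3 [LOAD]
8. CAS T3 → mem=4 r[T3]=3 [OK]
9. LOAD T2 → mem=4 r[T2]=4 [LOAD]
10. CAS T2 → mem=5 r[T2]=4 [OK]
11. CAS T1 → mem=5 r[T1]=3 [RETRY]
12. CAS T0 → mem=5 r[T0]=2 [RETRY]
13. LOAD T0 → mem=5 r[T0]=5 [LOAD]
14. CAS T0 → mem=6 r[T0]=5 [OK]

C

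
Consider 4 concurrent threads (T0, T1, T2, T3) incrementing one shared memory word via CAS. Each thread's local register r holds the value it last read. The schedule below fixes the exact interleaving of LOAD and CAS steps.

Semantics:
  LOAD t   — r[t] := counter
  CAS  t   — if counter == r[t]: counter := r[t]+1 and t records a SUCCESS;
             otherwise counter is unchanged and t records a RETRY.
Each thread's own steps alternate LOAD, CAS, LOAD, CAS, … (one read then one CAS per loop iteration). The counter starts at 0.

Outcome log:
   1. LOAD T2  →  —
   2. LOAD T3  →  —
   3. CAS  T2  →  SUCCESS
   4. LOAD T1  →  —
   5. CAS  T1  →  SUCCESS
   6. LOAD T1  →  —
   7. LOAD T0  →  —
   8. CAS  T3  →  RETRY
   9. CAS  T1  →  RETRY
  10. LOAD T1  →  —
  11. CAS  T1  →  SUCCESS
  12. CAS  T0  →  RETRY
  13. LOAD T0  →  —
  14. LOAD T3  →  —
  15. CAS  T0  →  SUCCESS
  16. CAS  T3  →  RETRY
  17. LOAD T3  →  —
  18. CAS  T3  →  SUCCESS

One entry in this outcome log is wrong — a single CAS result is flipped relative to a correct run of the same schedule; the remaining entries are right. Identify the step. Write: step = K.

Re-executing:
#1 T2 reads 0
#2 T3 reads 0
#3 T2 CAS(0→1) writes; counter now 1
#4 T1 reads 1
#5 T1 CAS(1→2) writes; counter now 2
#6 T1 reads 2
#7 T0 reads 2
#8 T3 CAS(0→1) fails; counter now 2
#9 T1 CAS(2→3) writes; counter now 3
#10 T1 reads 3
#11 T1 CAS(3→4) writes; counter now 4
#12 T0 CAS(2→3) fails; counter now 4
#13 T0 reads 4
#14 T3 reads 4
#15 T0 CAS(4→5) writes; counter now 5
#16 T3 CAS(4→5) fails; counter now 5
#17 T3 reads 5
#18 T3 CAS(5→6) writes; counter now 6
Flip is step 9.

step = 9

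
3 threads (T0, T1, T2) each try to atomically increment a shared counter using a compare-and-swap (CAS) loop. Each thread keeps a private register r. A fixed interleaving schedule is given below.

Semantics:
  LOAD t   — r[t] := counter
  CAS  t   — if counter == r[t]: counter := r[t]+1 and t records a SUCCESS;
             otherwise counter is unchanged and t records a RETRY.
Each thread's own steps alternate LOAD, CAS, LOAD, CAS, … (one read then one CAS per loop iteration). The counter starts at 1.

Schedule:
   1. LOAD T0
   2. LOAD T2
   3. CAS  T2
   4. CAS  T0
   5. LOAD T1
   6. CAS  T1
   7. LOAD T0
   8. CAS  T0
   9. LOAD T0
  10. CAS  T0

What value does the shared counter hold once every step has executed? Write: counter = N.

counter = 5

   1) LOAD T0:  M=1  r_T0=1
   2) LOAD T2:  M=1  r_T2=1
   3) CAS  T2:  M=2  r_T2=1 ✓
   4) CAS  T0:  M=2  r_T0=1 ✗
   5) LOAD T1:  M=2  r_T1=2
   6) CAS  T1:  M=3  r_T1=2 ✓
   7) LOAD T0:  M=3  r_T0=3
   8) CAS  T0:  M=4  r_T0=3 ✓
   9) LOAD T0:  M=4  r_T0=4
  10) CAS  T0:  M=5  r_T0=4 ✓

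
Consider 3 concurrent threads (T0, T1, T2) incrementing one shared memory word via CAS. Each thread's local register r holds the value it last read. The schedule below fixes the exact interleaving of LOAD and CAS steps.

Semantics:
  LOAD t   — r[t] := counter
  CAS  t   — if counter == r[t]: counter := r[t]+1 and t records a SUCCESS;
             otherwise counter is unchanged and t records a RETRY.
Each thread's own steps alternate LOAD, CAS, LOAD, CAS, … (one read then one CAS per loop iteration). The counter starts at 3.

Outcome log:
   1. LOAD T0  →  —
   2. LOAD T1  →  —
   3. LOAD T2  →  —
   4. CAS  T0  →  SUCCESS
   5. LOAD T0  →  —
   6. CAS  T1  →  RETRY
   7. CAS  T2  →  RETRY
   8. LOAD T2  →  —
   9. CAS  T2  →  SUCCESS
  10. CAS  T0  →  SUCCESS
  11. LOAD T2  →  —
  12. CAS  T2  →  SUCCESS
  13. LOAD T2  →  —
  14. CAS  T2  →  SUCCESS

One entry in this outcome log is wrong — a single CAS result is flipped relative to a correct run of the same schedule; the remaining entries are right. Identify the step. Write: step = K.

step = 10

Reference trace:
step 1: T0 LOAD ⇒ load; ctr=3 reg=3
step 2: T1 LOAD ⇒ load; ctr=3 reg=3
step 3: T2 LOAD ⇒ load; ctr=3 reg=3
step 4: T0 CAS ⇒ ok; ctr=4 reg=3
step 5: T0 LOAD ⇒ load; ctr=4 reg=4
step 6: T1 CAS ⇒ retry; ctr=4 reg=3
step 7: T2 CAS ⇒ retry; ctr=4 reg=3
step 8: T2 LOAD ⇒ load; ctr=4 reg=4
step 9: T2 CAS ⇒ ok; ctr=5 reg=4
step 10: T0 CAS ⇒ retry; ctr=5 reg=4
step 11: T2 LOAD ⇒ load; ctr=5 reg=5
step 12: T2 CAS ⇒ ok; ctr=6 reg=5
step 13: T2 LOAD ⇒ load; ctr=6 reg=6
step 14: T2 CAS ⇒ ok; ctr=7 reg=6
Log disagrees first at step 10.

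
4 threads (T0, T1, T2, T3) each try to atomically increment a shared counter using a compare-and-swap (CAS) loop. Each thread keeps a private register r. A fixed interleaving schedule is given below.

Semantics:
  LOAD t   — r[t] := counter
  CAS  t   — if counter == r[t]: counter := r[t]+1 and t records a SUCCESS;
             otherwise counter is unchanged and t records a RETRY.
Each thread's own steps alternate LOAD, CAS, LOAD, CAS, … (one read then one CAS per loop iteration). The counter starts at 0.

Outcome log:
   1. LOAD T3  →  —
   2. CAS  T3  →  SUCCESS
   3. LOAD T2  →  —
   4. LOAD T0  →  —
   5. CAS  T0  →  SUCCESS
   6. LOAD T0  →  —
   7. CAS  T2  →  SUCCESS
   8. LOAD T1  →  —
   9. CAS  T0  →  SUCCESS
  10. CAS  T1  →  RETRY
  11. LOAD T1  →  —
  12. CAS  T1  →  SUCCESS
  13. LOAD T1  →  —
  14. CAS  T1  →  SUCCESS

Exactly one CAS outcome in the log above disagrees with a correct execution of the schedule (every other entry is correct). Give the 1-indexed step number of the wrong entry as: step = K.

step = 7

Correct run:
#1 T3 reads 0
#2 T3 CAS(0→1) writes; counter now 1
#3 T2 reads 1
#4 T0 reads 1
#5 T0 CAS(1→2) writes; counter now 2
#6 T0 reads 2
#7 T2 CAS(1→2) fails; counter now 2
#8 T1 reads 2
#9 T0 CAS(2→3) writes; counter now 3
#10 T1 CAS(2→3) fails; counter now 3
#11 T1 reads 3
#12 T1 CAS(3→4) writes; counter now 4
#13 T1 reads 4
#14 T1 CAS(4→5) writes; counter now 5
Mismatch at 7.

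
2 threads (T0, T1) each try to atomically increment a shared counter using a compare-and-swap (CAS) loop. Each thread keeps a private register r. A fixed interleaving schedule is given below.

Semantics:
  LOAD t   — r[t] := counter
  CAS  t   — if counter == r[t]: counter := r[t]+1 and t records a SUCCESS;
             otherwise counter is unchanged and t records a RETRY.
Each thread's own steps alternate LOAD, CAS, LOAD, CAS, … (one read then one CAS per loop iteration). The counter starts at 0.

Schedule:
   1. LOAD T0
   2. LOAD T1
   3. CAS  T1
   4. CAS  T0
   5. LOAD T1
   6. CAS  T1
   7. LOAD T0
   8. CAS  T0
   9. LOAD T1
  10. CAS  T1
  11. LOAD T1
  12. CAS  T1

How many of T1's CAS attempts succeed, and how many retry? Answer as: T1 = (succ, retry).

1. LOAD T0 → mem=0 r[T0]=0 [LOAD]
2. LOAD T1 → mem=0 r[T1]=0 [LOAD]
3. CAS T1 → mem=1 r[T1]=0 [OK]
4. CAS T0 → mem=1 r[T0]=0 [RETRY]
5. LOAD T1 → mem=1 r[T1]=1 [LOAD]
6. CAS T1 → mem=2 r[T1]=1 [OK]
7. LOAD T0 → mem=2 r[T0]=2 [LOAD]
8. CAS T0 → mem=3 r[T0]=2 [OK]
9. LOAD T1 → mem=3 r[T1]=3 [LOAD]
10. CAS T1 → mem=4 r[T1]=3 [OK]
11. LOAD T1 → mem=4 r[T1]=4 [LOAD]
12. CAS T1 → mem=5 r[T1]=4 [OK]

T1 = (4, 0)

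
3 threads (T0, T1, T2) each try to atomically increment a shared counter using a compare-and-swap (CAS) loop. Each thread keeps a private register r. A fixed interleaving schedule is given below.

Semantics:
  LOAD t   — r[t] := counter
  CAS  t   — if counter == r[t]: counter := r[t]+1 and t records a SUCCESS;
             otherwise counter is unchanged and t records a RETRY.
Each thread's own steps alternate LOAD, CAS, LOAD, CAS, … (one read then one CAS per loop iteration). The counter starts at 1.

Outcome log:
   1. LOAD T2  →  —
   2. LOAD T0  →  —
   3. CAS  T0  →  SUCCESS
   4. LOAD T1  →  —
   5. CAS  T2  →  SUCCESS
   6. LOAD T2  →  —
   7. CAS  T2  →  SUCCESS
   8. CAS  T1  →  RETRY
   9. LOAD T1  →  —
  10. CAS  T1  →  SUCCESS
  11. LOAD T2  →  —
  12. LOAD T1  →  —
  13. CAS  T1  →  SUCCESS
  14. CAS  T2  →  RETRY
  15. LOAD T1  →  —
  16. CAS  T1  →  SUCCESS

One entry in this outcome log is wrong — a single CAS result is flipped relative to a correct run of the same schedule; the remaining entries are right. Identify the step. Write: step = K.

Correct run:
#1 T2 reads 1
#2 T0 reads 1
#3 T0 CAS(1→2) writes; counter now 2
#4 T1 reads 2
#5 T2 CAS(1→2) fails; counter now 2
#6 T2 reads 2
#7 T2 CAS(2→3) writes; counter now 3
#8 T1 CAS(2→3) fails; counter now 3
#9 T1 reads 3
#10 T1 CAS(3→4) writes; counter now 4
#11 T2 reads 4
#12 T1 reads 4
#13 T1 CAS(4→5) writes; counter now 5
#14 T2 CAS(4→5) fails; counter now 5
#15 T1 reads 5
#16 T1 CAS(5→6) writes; counter now 6
Mismatch at 5.

step = 5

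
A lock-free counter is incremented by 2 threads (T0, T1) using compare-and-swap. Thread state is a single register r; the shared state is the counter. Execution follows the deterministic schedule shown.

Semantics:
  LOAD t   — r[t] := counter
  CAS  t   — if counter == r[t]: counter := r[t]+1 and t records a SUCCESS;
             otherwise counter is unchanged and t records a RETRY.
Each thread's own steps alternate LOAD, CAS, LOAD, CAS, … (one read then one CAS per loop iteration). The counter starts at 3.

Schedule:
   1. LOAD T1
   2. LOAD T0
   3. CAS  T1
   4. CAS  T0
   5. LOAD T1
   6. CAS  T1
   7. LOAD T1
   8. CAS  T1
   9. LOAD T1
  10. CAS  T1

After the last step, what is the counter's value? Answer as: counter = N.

counter = 7

   1) LOAD T1:  M=3  r_T1=3
   2) LOAD T0:  M=3  r_T0=3
   3) CAS  T1:  M=4  r_T1=3 ✓
   4) CAS  T0:  M=4  r_T0=3 ✗
   5) LOAD T1:  M=4  r_T1=4
   6) CAS  T1:  M=5  r_T1=4 ✓
   7) LOAD T1:  M=5  r_T1=5
   8) CAS  T1:  M=6  r_T1=5 ✓
   9) LOAD T1:  M=6  r_T1=6
  10) CAS  T1:  M=7  r_T1=6 ✓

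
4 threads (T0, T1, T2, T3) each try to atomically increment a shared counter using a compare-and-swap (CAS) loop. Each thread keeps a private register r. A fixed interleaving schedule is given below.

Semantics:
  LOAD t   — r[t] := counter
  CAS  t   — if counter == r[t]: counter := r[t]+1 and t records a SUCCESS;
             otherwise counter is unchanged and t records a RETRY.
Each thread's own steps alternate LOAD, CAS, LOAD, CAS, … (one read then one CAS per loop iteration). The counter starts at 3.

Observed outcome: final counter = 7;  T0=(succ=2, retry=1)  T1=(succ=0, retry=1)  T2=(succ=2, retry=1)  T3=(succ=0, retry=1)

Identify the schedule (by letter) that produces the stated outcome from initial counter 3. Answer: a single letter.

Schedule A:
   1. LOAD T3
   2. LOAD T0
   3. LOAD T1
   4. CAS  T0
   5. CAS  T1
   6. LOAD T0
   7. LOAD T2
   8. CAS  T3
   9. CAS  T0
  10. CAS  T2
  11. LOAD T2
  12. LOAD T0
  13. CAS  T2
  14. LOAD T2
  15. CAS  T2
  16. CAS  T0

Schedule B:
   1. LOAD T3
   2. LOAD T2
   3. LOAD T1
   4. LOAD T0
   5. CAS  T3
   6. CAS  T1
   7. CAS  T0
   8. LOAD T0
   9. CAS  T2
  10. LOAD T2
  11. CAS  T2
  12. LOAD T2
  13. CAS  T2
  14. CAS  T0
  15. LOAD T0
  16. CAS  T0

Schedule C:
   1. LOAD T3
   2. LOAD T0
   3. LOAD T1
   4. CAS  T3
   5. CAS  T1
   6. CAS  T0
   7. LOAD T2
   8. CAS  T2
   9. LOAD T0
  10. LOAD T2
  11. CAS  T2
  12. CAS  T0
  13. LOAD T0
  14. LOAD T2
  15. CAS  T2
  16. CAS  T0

Simulating candidate A:
   1) LOAD T3:  M=3  r_T3=3
   2) LOAD T0:  M=3  r_T0=3
   3) LOAD T1:  M=3  r_T1=3
   4) CAS  T0:  M=4  r_T0=3 ✓
   5) CAS  T1:  M=4  r_T1=3 ✗
   6) LOAD T0:  M=4  r_T0=4
   7) LOAD T2:  M=4  r_T2=4
   8) CAS  T3:  M=4  r_T3=3 ✗
   9) CAS  T0:  M=5  r_T0=4 ✓
  10) CAS  T2:  M=5  r_T2=4 ✗
  11) LOAD T2:  M=5  r_T2=5
  12) LOAD T0:  M=5  r_T0=5
  13) CAS  T2:  M=6  r_T2=5 ✓
  14) LOAD T2:  M=6  r_T2=6
  15) CAS  T2:  M=7  r_T2=6 ✓
  16) CAS  T0:  M=7  r_T0=5 ✗

A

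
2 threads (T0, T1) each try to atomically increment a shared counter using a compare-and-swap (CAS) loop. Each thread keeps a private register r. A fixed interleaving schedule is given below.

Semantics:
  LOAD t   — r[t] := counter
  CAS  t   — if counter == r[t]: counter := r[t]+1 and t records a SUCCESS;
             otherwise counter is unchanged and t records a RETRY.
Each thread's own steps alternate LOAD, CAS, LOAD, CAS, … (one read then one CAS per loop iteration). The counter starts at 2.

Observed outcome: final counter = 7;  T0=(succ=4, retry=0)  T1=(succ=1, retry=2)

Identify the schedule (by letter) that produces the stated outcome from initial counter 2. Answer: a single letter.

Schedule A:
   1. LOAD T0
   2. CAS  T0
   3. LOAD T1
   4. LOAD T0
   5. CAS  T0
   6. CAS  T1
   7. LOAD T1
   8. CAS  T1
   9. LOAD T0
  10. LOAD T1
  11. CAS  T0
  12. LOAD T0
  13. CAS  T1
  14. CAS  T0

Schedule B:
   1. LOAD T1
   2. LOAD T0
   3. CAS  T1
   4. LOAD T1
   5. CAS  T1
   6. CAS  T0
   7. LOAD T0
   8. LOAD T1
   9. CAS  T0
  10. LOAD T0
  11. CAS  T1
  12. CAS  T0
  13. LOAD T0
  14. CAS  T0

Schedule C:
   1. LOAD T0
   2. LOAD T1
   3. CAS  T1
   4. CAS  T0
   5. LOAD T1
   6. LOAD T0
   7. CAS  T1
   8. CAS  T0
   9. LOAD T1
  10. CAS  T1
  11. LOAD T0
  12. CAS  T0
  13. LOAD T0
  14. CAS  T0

Simulating candidate A:
T0 LOAD — after: cnt=2, r=2 — load
T0 CAS — after: cnt=3, r=2 — ok
T1 LOAD — after: cnt=3, r=3 — load
T0 LOAD — after: cnt=3, r=3 — load
T0 CAS — after: cnt=4, r=3 — ok
T1 CAS — after: cnt=4, r=3 — retry
T1 LOAD — after: cnt=4, r=4 — load
T1 CAS — after: cnt=5, r=4 — ok
T0 LOAD — after: cnt=5, r=5 — load
T1 LOAD — after: cnt=5, r=5 — load
T0 CAS — after: cnt=6, r=5 — ok
T0 LOAD — after: cnt=6, r=6 — load
T1 CAS — after: cnt=6, r=5 — retry
T0 CAS — after: cnt=7, r=6 — ok

A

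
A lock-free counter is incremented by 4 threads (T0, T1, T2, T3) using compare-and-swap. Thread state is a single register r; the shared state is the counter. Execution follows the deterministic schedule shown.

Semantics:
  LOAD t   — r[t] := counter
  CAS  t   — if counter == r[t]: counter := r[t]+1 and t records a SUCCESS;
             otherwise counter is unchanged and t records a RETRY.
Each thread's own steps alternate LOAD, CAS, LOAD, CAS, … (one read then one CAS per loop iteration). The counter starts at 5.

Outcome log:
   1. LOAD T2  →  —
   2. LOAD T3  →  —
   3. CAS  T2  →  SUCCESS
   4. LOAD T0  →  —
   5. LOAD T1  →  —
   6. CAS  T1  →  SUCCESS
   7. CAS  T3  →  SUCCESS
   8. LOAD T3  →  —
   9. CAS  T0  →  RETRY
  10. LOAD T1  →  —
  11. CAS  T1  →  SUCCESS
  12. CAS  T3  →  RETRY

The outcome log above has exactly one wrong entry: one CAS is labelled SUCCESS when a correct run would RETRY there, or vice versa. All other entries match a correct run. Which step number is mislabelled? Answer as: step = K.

step = 7

Re-executing:
step 1: T2 LOAD ⇒ load; ctr=5 reg=5
step 2: T3 LOAD ⇒ load; ctr=5 reg=5
step 3: T2 CAS ⇒ ok; ctr=6 reg=5
step 4: T0 LOAD ⇒ load; ctr=6 reg=6
step 5: T1 LOAD ⇒ load; ctr=6 reg=6
step 6: T1 CAS ⇒ ok; ctr=7 reg=6
step 7: T3 CAS ⇒ retry; ctr=7 reg=5
step 8: T3 LOAD ⇒ load; ctr=7 reg=7
step 9: T0 CAS ⇒ retry; ctr=7 reg=6
step 10: T1 LOAD ⇒ load; ctr=7 reg=7
step 11: T1 CAS ⇒ ok; ctr=8 reg=7
step 12: T3 CAS ⇒ retry; ctr=8 reg=7
Log disagrees first at step 7.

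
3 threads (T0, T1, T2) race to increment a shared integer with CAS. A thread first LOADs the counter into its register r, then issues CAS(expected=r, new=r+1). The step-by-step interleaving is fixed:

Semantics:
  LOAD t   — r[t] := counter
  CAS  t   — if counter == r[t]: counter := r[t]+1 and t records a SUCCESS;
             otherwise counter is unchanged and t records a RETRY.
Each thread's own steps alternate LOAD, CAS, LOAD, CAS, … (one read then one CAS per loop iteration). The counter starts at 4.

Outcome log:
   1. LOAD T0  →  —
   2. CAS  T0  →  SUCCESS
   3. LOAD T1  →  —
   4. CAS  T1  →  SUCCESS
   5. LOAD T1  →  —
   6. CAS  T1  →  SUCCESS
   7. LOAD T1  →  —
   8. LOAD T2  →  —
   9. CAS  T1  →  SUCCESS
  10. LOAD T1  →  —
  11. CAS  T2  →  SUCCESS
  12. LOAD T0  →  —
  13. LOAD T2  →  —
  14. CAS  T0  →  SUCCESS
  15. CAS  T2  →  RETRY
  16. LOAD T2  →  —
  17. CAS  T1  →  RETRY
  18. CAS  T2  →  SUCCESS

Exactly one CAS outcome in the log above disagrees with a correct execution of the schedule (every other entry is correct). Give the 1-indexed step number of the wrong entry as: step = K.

Reference trace:
T0 LOAD — after: cnt=4, r=4 — load
T0 CAS — after: cnt=5, r=4 — ok
T1 LOAD — after: cnt=5, r=5 — load
T1 CAS — after: cnt=6, r=5 — ok
T1 LOAD — after: cnt=6, r=6 — load
T1 CAS — after: cnt=7, r=6 — ok
T1 LOAD — after: cnt=7, r=7 — load
T2 LOAD — after: cnt=7, r=7 — load
T1 CAS — after: cnt=8, r=7 — ok
T1 LOAD — after: cnt=8, r=8 — load
T2 CAS — after: cnt=8, r=7 — retry
T0 LOAD — after: cnt=8, r=8 — load
T2 LOAD — after: cnt=8, r=8 — load
T0 CAS — after: cnt=9, r=8 — ok
T2 CAS — after: cnt=9, r=8 — retry
T2 LOAD — after: cnt=9, r=9 — load
T1 CAS — after: cnt=9, r=8 — retry
T2 CAS — after: cnt=10, r=9 — ok
Flip is step 11.

step = 11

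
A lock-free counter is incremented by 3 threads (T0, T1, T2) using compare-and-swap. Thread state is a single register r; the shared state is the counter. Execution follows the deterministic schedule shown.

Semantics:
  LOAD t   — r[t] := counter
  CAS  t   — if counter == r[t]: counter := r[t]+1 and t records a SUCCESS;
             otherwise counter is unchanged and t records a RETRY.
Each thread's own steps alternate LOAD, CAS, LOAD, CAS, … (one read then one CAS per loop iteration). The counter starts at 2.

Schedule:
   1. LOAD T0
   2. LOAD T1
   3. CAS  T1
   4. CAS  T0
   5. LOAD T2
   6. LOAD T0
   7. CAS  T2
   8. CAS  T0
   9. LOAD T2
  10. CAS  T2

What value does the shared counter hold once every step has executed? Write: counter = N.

counter = 5

   1) LOAD T0:  M=2  r_T0=2
   2) LOAD T1:  M=2  r_T1=2
   3) CAS  T1:  M=3  r_T1=2 ✓
   4) CAS  T0:  M=3  r_T0=2 ✗
   5) LOAD T2:  M=3  r_T2=3
   6) LOAD T0:  M=3  r_T0=3
   7) CAS  T2:  M=4  r_T2=3 ✓
   8) CAS  T0:  M=4  r_T0=3 ✗
   9) LOAD T2:  M=4  r_T2=4
  10) CAS  T2:  M=5  r_T2=4 ✓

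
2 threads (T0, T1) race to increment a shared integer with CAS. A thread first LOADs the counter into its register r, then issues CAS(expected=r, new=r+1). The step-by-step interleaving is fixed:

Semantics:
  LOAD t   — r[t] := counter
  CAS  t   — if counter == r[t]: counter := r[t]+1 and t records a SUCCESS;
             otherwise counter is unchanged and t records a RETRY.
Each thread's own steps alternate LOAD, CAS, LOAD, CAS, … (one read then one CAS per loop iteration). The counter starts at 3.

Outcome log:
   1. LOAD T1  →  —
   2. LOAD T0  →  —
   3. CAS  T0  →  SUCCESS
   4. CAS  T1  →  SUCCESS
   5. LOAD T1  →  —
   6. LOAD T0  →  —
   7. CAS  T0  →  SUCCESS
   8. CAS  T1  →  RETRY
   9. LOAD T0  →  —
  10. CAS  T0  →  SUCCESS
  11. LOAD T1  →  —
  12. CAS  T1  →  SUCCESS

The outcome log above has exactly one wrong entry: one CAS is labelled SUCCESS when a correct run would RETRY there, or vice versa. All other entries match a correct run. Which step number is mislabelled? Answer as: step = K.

step = 4

Re-executing:
1. LOAD T1 → mem=3 r[T1]=3 [LOAD]
2. LOAD T0 → mem=3 r[T0]=3 [LOAD]
3. CAS T0 → mem=4 r[T0]=3 [OK]
4. CAS T1 → mem=4 r[T1]=3 [RETRY]
5. LOAD T1 → mem=4 r[T1]=4 [LOAD]
6. LOAD T0 → mem=4 r[T0]=4 [LOAD]
7. CAS T0 → mem=5 r[T0]=4 [OK]
8. CAS T1 → mem=5 r[T1]=4 [RETRY]
9. LOAD T0 → mem=5 r[T0]=5 [LOAD]
10. CAS T0 → mem=6 r[T0]=5 [OK]
11. LOAD T1 → mem=6 r[T1]=6 [LOAD]
12. CAS T1 → mem=7 r[T1]=6 [OK]
Log disagrees first at step 4.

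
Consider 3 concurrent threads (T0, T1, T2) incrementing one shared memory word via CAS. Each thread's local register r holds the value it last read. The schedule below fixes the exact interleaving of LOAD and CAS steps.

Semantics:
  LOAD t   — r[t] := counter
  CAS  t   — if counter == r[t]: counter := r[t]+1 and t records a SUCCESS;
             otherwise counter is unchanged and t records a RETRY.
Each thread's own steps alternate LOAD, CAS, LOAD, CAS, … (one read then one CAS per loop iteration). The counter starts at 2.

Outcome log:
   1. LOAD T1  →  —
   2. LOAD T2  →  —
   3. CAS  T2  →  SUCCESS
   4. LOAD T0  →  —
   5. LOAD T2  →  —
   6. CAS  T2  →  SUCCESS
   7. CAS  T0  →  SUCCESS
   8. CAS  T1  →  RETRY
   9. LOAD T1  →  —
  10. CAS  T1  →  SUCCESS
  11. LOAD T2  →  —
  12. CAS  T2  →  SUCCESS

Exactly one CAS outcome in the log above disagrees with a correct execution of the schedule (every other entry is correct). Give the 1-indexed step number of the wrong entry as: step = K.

step = 7

Reference trace:
   1) LOAD T1:  M=2  r_T1=2
   2) LOAD T2:  M=2  r_T2=2
   3) CAS  T2:  M=3  r_T2=2 ✓
   4) LOAD T0:  M=3  r_T0=3
   5) LOAD T2:  M=3  r_T2=3
   6) CAS  T2:  M=4  r_T2=3 ✓
   7) CAS  T0:  M=4  r_T0=3 ✗
   8) CAS  T1:  M=4  r_T1=2 ✗
   9) LOAD T1:  M=4  r_T1=4
  10) CAS  T1:  M=5  r_T1=4 ✓
  11) LOAD T2:  M=5  r_T2=5
  12) CAS  T2:  M=6  r_T2=5 ✓
Flip is step 7.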